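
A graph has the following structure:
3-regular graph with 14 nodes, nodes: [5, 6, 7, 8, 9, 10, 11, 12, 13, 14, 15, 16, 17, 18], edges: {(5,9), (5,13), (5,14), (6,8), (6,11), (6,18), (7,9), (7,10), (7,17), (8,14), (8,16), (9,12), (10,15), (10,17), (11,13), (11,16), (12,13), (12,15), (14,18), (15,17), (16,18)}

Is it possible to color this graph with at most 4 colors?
A valid 4-coloring: color 1: [5, 7, 8, 11, 15, 18]; color 2: [6, 9, 10, 13, 14, 16]; color 3: [12, 17].
(χ(G) = 3 ≤ 4.)

Yes, G is 4-colorable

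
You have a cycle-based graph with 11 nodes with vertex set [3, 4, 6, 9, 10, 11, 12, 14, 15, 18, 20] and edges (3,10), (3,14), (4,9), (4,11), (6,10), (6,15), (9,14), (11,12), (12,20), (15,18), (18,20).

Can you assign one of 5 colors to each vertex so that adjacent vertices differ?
A valid 5-coloring: color 1: [10, 11, 14, 15, 20]; color 2: [3, 4, 6, 12, 18]; color 3: [9].
(χ(G) = 3 ≤ 5.)

Yes, G is 5-colorable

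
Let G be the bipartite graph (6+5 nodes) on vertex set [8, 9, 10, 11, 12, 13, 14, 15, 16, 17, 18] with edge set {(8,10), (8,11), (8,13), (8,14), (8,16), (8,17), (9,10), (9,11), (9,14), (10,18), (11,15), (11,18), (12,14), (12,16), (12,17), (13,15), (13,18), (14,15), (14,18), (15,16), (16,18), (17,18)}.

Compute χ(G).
Clique number ω(G) = 2 (lower bound: χ ≥ ω).
The graph is bipartite (no odd cycle), so 2 colors suffice: χ(G) = 2.
A valid 2-coloring: color 1: [8, 9, 12, 15, 18]; color 2: [10, 11, 13, 14, 16, 17].

χ(G) = 2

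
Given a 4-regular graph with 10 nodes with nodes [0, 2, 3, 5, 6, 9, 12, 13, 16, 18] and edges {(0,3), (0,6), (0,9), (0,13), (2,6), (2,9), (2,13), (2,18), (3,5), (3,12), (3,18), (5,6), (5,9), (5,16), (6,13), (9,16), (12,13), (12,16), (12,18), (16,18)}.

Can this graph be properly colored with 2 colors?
No, G is not 2-colorable

The clique on vertices [0, 6, 13] has size 3 > 2, so it alone needs 3 colors.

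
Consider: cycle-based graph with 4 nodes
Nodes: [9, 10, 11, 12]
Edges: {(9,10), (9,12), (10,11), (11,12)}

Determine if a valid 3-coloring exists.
Yes, G is 3-colorable

A valid 3-coloring: color 1: [10, 12]; color 2: [9, 11].
(χ(G) = 2 ≤ 3.)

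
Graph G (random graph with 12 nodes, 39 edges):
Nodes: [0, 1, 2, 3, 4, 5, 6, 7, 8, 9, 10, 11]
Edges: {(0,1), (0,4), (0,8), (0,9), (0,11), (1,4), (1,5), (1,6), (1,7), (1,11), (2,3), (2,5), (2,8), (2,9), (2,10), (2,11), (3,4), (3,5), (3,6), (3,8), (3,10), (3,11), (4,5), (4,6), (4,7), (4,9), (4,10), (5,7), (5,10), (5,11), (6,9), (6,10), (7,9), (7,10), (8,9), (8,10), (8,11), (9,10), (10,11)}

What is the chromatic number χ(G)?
χ(G) = 5

Clique number ω(G) = 5 (lower bound: χ ≥ ω).
The clique on [2, 3, 8, 10, 11] has size 5, forcing χ ≥ 5, and the coloring below uses 5 colors, so χ(G) = 5.
A valid 5-coloring: color 1: [1, 10]; color 2: [4, 11]; color 3: [3, 9]; color 4: [5, 6, 8]; color 5: [0, 2, 7].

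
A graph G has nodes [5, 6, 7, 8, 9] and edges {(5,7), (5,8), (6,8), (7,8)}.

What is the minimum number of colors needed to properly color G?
Clique number ω(G) = 3 (lower bound: χ ≥ ω).
The clique on [5, 7, 8] has size 3, forcing χ ≥ 3, and the coloring below uses 3 colors, so χ(G) = 3.
A valid 3-coloring: color 1: [8, 9]; color 2: [6, 7]; color 3: [5].

χ(G) = 3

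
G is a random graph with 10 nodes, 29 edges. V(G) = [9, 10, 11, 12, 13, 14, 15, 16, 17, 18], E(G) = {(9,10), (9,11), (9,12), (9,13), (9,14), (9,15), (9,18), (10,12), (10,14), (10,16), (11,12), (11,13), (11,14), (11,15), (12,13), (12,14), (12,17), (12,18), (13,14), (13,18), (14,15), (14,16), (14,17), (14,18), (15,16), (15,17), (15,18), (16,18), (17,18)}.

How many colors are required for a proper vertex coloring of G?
Clique number ω(G) = 5 (lower bound: χ ≥ ω).
The clique on [9, 12, 13, 14, 18] has size 5, forcing χ ≥ 5, and the coloring below uses 5 colors, so χ(G) = 5.
A valid 5-coloring: color 1: [14]; color 2: [12, 15]; color 3: [10, 11, 18]; color 4: [9, 16, 17]; color 5: [13].

χ(G) = 5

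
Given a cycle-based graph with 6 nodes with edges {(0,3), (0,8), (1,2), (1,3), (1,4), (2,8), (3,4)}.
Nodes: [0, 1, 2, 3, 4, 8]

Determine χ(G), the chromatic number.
Clique number ω(G) = 3 (lower bound: χ ≥ ω).
The clique on [1, 3, 4] has size 3, forcing χ ≥ 3, and the coloring below uses 3 colors, so χ(G) = 3.
A valid 3-coloring: color 1: [2, 3]; color 2: [0, 1]; color 3: [4, 8].

χ(G) = 3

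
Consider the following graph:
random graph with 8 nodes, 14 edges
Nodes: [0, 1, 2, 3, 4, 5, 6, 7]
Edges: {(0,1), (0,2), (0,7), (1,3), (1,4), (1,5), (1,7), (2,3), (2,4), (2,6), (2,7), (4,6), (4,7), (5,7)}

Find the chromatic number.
χ(G) = 3

Clique number ω(G) = 3 (lower bound: χ ≥ ω).
The clique on [0, 1, 7] has size 3, forcing χ ≥ 3, and the coloring below uses 3 colors, so χ(G) = 3.
A valid 3-coloring: color 1: [3, 6, 7]; color 2: [1, 2]; color 3: [0, 4, 5].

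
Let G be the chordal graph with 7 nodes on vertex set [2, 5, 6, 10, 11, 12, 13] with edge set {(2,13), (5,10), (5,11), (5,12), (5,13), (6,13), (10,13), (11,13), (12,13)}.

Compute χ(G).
χ(G) = 3

Clique number ω(G) = 3 (lower bound: χ ≥ ω).
The clique on [5, 10, 13] has size 3, forcing χ ≥ 3, and the coloring below uses 3 colors, so χ(G) = 3.
A valid 3-coloring: color 1: [13]; color 2: [2, 5, 6]; color 3: [10, 11, 12].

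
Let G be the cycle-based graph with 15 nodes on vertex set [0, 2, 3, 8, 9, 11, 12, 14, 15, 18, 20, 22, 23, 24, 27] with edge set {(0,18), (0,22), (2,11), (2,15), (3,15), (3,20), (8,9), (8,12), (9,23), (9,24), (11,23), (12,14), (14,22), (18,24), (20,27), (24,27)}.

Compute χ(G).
χ(G) = 3

Clique number ω(G) = 2 (lower bound: χ ≥ ω).
Odd cycle [27, 20, 3, 15, 2, 11, 23, 9, 24] needs 3 colors (χ ≥ 3).
The coloring below uses 3 colors, so χ(G) = 3.
A valid 3-coloring: color 1: [0, 8, 11, 14, 15, 20, 24]; color 2: [2, 3, 9, 12, 18, 22, 27]; color 3: [23].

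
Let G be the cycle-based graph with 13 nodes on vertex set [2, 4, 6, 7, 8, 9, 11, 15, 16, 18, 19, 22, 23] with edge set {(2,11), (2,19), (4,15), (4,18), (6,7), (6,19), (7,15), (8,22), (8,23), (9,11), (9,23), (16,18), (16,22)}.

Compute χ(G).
χ(G) = 3

Clique number ω(G) = 2 (lower bound: χ ≥ ω).
Odd cycle [2, 19, 6, 7, 15, 4, 18, 16, 22, 8, 23, 9, 11] needs 3 colors (χ ≥ 3).
The coloring below uses 3 colors, so χ(G) = 3.
A valid 3-coloring: color 1: [2, 6, 9, 15, 18, 22]; color 2: [4, 7, 8, 11, 16, 19]; color 3: [23].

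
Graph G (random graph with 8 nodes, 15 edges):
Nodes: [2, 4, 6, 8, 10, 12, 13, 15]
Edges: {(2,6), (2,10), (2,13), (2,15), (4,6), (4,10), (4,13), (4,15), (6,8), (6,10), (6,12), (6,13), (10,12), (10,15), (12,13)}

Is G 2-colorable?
The clique on vertices [2, 6, 10] has size 3 > 2, so it alone needs 3 colors.

No, G is not 2-colorable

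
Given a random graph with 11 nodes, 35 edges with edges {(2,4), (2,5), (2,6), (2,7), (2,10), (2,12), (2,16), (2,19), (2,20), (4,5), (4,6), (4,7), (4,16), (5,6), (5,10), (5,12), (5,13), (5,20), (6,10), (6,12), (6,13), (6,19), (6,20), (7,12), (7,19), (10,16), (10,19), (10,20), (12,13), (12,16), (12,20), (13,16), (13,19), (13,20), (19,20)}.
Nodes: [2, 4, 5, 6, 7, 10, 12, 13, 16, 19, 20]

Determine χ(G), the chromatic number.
Clique number ω(G) = 5 (lower bound: χ ≥ ω).
The clique on [2, 6, 10, 19, 20] has size 5, forcing χ ≥ 5, and the coloring below uses 5 colors, so χ(G) = 5.
A valid 5-coloring: color 1: [2, 13]; color 2: [6, 7, 16]; color 3: [4, 20]; color 4: [5, 19]; color 5: [10, 12].

χ(G) = 5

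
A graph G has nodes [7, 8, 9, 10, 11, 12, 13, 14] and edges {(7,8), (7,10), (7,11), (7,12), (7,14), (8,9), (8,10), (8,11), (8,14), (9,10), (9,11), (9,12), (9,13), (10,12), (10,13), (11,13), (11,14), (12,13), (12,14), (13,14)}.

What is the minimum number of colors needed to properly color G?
χ(G) = 4

Clique number ω(G) = 4 (lower bound: χ ≥ ω).
The clique on [9, 10, 12, 13] has size 4, forcing χ ≥ 4, and the coloring below uses 4 colors, so χ(G) = 4.
A valid 4-coloring: color 1: [8, 12]; color 2: [7, 13]; color 3: [10, 11]; color 4: [9, 14].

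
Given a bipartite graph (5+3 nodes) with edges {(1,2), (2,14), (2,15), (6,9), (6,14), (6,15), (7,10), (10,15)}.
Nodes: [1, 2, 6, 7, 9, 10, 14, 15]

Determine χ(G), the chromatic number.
χ(G) = 2

Clique number ω(G) = 2 (lower bound: χ ≥ ω).
The graph is bipartite (no odd cycle), so 2 colors suffice: χ(G) = 2.
A valid 2-coloring: color 1: [1, 7, 9, 14, 15]; color 2: [2, 6, 10].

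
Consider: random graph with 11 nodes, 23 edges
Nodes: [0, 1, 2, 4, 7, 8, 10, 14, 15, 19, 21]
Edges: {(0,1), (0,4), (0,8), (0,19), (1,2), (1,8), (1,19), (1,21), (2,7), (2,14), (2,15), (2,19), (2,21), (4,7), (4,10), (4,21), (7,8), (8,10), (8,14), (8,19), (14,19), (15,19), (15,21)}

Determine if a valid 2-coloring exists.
The clique on vertices [0, 1, 8, 19] has size 4 > 2, so it alone needs 4 colors.

No, G is not 2-colorable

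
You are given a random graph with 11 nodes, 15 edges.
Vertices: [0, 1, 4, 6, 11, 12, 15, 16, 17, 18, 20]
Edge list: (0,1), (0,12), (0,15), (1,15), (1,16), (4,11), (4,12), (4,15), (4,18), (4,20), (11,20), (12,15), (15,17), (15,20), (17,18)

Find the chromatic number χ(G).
Clique number ω(G) = 3 (lower bound: χ ≥ ω).
The clique on [4, 11, 20] has size 3, forcing χ ≥ 3, and the coloring below uses 3 colors, so χ(G) = 3.
A valid 3-coloring: color 1: [6, 11, 15, 16, 18]; color 2: [0, 4, 17]; color 3: [1, 12, 20].

χ(G) = 3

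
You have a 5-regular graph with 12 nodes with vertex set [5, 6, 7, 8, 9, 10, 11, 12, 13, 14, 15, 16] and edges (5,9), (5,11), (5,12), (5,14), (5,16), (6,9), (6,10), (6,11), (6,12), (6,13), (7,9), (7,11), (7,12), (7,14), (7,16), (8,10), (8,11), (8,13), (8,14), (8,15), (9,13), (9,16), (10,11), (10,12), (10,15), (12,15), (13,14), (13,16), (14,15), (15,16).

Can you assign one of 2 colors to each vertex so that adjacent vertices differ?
No, G is not 2-colorable

The clique on vertices [5, 9, 16] has size 3 > 2, so it alone needs 3 colors.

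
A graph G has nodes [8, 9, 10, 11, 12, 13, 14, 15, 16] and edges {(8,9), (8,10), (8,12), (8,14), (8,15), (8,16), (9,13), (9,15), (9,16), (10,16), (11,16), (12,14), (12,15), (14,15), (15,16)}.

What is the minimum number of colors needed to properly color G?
Clique number ω(G) = 4 (lower bound: χ ≥ ω).
The clique on [8, 9, 15, 16] has size 4, forcing χ ≥ 4, and the coloring below uses 4 colors, so χ(G) = 4.
A valid 4-coloring: color 1: [8, 11, 13]; color 2: [14, 16]; color 3: [10, 15]; color 4: [9, 12].

χ(G) = 4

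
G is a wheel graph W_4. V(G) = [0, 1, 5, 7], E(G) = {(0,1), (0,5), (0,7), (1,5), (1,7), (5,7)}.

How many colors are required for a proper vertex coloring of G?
Clique number ω(G) = 4 (lower bound: χ ≥ ω).
The clique on [0, 1, 5, 7] has size 4, forcing χ ≥ 4, and the coloring below uses 4 colors, so χ(G) = 4.
A valid 4-coloring: color 1: [1]; color 2: [0]; color 3: [7]; color 4: [5].

χ(G) = 4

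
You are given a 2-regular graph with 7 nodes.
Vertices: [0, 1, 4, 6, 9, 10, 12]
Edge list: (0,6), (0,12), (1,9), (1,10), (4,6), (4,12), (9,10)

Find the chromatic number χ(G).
Clique number ω(G) = 3 (lower bound: χ ≥ ω).
The clique on [1, 9, 10] has size 3, forcing χ ≥ 3, and the coloring below uses 3 colors, so χ(G) = 3.
A valid 3-coloring: color 1: [0, 4, 9]; color 2: [6, 10, 12]; color 3: [1].

χ(G) = 3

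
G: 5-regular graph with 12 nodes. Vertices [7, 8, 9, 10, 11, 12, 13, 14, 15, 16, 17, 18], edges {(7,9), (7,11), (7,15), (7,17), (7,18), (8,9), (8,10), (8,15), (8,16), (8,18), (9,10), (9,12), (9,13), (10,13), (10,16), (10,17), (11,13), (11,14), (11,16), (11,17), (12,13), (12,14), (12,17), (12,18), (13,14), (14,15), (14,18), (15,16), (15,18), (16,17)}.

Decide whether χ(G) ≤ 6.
Yes, G is 6-colorable

A valid 6-coloring: color 1: [9, 14, 16]; color 2: [7, 8, 13]; color 3: [10, 11, 12, 15]; color 4: [17, 18].
(χ(G) = 4 ≤ 6.)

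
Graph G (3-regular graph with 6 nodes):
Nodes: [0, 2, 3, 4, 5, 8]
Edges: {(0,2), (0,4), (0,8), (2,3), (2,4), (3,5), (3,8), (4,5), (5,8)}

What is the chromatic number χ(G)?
Clique number ω(G) = 3 (lower bound: χ ≥ ω).
The clique on [0, 2, 4] has size 3, forcing χ ≥ 3, and the coloring below uses 3 colors, so χ(G) = 3.
A valid 3-coloring: color 1: [2, 8]; color 2: [3, 4]; color 3: [0, 5].

χ(G) = 3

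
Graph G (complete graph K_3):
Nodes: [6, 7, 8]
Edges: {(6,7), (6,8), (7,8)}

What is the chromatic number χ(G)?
χ(G) = 3

Clique number ω(G) = 3 (lower bound: χ ≥ ω).
The clique on [6, 7, 8] has size 3, forcing χ ≥ 3, and the coloring below uses 3 colors, so χ(G) = 3.
A valid 3-coloring: color 1: [7]; color 2: [6]; color 3: [8].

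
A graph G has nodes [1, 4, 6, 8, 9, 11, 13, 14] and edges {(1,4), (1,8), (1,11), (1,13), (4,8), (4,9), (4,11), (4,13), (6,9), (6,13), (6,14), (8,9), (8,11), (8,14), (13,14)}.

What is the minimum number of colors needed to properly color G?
χ(G) = 4

Clique number ω(G) = 4 (lower bound: χ ≥ ω).
The clique on [1, 4, 8, 11] has size 4, forcing χ ≥ 4, and the coloring below uses 4 colors, so χ(G) = 4.
A valid 4-coloring: color 1: [4, 6]; color 2: [8, 13]; color 3: [1, 9, 14]; color 4: [11].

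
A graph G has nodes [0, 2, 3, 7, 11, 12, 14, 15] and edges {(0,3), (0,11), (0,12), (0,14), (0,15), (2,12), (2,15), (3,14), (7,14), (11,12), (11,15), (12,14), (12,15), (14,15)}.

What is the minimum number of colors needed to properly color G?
χ(G) = 4

Clique number ω(G) = 4 (lower bound: χ ≥ ω).
The clique on [0, 11, 12, 15] has size 4, forcing χ ≥ 4, and the coloring below uses 4 colors, so χ(G) = 4.
A valid 4-coloring: color 1: [2, 11, 14]; color 2: [3, 7, 12]; color 3: [15]; color 4: [0].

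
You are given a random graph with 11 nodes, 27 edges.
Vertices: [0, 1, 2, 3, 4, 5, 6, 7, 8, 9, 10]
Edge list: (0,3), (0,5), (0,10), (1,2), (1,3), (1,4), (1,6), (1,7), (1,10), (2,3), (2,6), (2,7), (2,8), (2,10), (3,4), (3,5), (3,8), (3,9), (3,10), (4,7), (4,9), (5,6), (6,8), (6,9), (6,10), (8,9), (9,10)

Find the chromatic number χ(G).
Clique number ω(G) = 4 (lower bound: χ ≥ ω).
The clique on [1, 2, 3, 10] has size 4, forcing χ ≥ 4, and the coloring below uses 4 colors, so χ(G) = 4.
A valid 4-coloring: color 1: [3, 6, 7]; color 2: [4, 5, 8, 10]; color 3: [0, 1, 9]; color 4: [2].

χ(G) = 4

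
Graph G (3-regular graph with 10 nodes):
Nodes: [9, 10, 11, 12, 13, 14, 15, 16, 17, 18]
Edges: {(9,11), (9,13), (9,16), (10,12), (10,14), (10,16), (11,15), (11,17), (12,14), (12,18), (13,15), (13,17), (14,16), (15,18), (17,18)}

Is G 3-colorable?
A valid 3-coloring: color 1: [9, 10, 15, 17]; color 2: [11, 13, 14, 18]; color 3: [12, 16].
(χ(G) = 3 ≤ 3.)

Yes, G is 3-colorable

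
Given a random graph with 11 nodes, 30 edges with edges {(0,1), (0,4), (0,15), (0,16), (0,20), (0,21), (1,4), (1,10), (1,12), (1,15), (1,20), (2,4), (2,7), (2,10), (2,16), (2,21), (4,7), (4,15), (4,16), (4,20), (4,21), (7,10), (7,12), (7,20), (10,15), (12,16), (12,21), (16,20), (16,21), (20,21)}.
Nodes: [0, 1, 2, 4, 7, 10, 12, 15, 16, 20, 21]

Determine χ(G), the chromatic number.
χ(G) = 5

Clique number ω(G) = 5 (lower bound: χ ≥ ω).
The clique on [0, 4, 16, 20, 21] has size 5, forcing χ ≥ 5, and the coloring below uses 5 colors, so χ(G) = 5.
A valid 5-coloring: color 1: [4, 10, 12]; color 2: [1, 7, 16]; color 3: [0, 2]; color 4: [15, 20]; color 5: [21].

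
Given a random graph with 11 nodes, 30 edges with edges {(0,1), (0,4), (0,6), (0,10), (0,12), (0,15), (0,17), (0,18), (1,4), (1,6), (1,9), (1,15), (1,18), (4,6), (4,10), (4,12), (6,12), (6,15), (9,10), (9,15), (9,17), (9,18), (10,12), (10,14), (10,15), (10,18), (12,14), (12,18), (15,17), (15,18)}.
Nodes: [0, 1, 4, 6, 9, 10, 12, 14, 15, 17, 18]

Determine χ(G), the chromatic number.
Clique number ω(G) = 4 (lower bound: χ ≥ ω).
Suppose a proper 4-coloring c exists. The clique [0, 1, 4, 6] takes 4 distinct colors; by symmetry let c(0) = 1, c(1) = 2, c(4) = 3, c(6) = 4.
- Vertex 15: neighbors [0, 1, 6] already have colors [1, 2, 4] ⇒ c(15) = 3.
- Vertex 12: neighbors [0, 4, 6] already have colors [1, 3, 4] ⇒ c(12) = 2.
- Vertex 10: neighbors [0, 12, 4] already have colors [1, 2, 3] ⇒ c(10) = 4.
- Vertex 18: neighbors [0, 1, 15, 10] already have colors [1, 2, 3, 4] — all 4 colors blocked. Contradiction.
The forced assignments end in a contradiction, so G has no proper 4-coloring (χ ≥ 5).
The coloring below uses 5 colors, so χ(G) = 5.
A valid 5-coloring: color 1: [0, 9, 14]; color 2: [1, 10, 17]; color 3: [12, 15]; color 4: [4, 18]; color 5: [6].

χ(G) = 5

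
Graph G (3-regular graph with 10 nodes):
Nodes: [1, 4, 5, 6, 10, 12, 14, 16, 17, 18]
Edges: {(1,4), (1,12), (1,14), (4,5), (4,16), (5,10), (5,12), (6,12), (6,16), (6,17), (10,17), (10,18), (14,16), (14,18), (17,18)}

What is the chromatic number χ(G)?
Clique number ω(G) = 3 (lower bound: χ ≥ ω).
The clique on [10, 17, 18] has size 3, forcing χ ≥ 3, and the coloring below uses 3 colors, so χ(G) = 3.
A valid 3-coloring: color 1: [4, 10, 12, 14]; color 2: [1, 5, 6, 18]; color 3: [16, 17].

χ(G) = 3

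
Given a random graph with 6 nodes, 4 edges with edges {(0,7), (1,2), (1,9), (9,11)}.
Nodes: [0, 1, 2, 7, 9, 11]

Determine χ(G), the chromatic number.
χ(G) = 2

Clique number ω(G) = 2 (lower bound: χ ≥ ω).
The graph is bipartite (no odd cycle), so 2 colors suffice: χ(G) = 2.
A valid 2-coloring: color 1: [0, 1, 11]; color 2: [2, 7, 9].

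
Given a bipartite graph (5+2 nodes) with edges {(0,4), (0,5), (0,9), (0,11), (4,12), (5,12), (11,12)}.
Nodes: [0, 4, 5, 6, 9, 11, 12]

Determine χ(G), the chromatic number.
Clique number ω(G) = 2 (lower bound: χ ≥ ω).
The graph is bipartite (no odd cycle), so 2 colors suffice: χ(G) = 2.
A valid 2-coloring: color 1: [0, 6, 12]; color 2: [4, 5, 9, 11].

χ(G) = 2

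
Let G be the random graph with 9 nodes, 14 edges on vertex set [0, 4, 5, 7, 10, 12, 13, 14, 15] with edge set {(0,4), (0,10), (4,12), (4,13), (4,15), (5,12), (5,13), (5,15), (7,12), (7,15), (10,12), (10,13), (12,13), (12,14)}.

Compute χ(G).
χ(G) = 3

Clique number ω(G) = 3 (lower bound: χ ≥ ω).
The clique on [10, 12, 13] has size 3, forcing χ ≥ 3, and the coloring below uses 3 colors, so χ(G) = 3.
A valid 3-coloring: color 1: [0, 12, 15]; color 2: [7, 13, 14]; color 3: [4, 5, 10].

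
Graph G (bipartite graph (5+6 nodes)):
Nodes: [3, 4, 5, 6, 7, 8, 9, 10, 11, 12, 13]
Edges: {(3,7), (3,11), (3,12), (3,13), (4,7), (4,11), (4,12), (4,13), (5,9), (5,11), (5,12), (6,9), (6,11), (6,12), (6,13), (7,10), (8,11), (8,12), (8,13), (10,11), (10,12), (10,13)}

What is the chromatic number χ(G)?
χ(G) = 2

Clique number ω(G) = 2 (lower bound: χ ≥ ω).
The graph is bipartite (no odd cycle), so 2 colors suffice: χ(G) = 2.
A valid 2-coloring: color 1: [7, 9, 11, 12, 13]; color 2: [3, 4, 5, 6, 8, 10].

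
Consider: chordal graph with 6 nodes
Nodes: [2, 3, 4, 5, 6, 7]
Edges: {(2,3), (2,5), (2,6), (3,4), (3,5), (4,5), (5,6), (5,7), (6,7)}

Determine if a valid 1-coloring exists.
The clique on vertices [2, 3, 5] has size 3 > 1, so it alone needs 3 colors.

No, G is not 1-colorable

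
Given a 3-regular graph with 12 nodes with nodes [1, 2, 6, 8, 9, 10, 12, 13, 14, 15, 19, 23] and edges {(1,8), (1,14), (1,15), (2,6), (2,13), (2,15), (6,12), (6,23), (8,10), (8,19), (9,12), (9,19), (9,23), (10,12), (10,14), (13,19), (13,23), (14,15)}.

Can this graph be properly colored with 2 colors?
No, G is not 2-colorable

The clique on vertices [1, 14, 15] has size 3 > 2, so it alone needs 3 colors.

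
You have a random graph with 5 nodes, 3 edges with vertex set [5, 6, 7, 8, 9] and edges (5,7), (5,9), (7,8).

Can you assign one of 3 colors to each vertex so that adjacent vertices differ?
A valid 3-coloring: color 1: [5, 6, 8]; color 2: [7, 9].
(χ(G) = 2 ≤ 3.)

Yes, G is 3-colorable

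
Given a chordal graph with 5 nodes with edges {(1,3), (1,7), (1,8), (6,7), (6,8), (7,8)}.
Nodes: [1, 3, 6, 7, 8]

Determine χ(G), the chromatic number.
Clique number ω(G) = 3 (lower bound: χ ≥ ω).
The clique on [1, 7, 8] has size 3, forcing χ ≥ 3, and the coloring below uses 3 colors, so χ(G) = 3.
A valid 3-coloring: color 1: [3, 8]; color 2: [7]; color 3: [1, 6].

χ(G) = 3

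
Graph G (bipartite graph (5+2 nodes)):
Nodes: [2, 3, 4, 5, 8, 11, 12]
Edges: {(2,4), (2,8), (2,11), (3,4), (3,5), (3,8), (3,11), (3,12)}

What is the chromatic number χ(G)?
χ(G) = 2

Clique number ω(G) = 2 (lower bound: χ ≥ ω).
The graph is bipartite (no odd cycle), so 2 colors suffice: χ(G) = 2.
A valid 2-coloring: color 1: [2, 3]; color 2: [4, 5, 8, 11, 12].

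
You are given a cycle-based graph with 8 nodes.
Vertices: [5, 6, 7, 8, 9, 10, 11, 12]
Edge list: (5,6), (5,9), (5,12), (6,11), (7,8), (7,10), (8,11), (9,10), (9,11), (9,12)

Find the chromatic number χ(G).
χ(G) = 3

Clique number ω(G) = 3 (lower bound: χ ≥ ω).
The clique on [5, 9, 12] has size 3, forcing χ ≥ 3, and the coloring below uses 3 colors, so χ(G) = 3.
A valid 3-coloring: color 1: [6, 8, 9]; color 2: [5, 7, 11]; color 3: [10, 12].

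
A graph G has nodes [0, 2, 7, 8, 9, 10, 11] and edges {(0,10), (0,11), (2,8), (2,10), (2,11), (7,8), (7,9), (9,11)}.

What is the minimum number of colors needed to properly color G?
χ(G) = 3

Clique number ω(G) = 2 (lower bound: χ ≥ ω).
Odd cycle [9, 7, 8, 2, 11] needs 3 colors (χ ≥ 3).
The coloring below uses 3 colors, so χ(G) = 3.
A valid 3-coloring: color 1: [7, 10, 11]; color 2: [0, 2, 9]; color 3: [8].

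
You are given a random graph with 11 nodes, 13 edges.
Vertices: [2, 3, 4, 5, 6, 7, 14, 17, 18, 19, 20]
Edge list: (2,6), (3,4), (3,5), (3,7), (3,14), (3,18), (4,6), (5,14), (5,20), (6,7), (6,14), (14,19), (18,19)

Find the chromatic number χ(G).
Clique number ω(G) = 3 (lower bound: χ ≥ ω).
The clique on [3, 5, 14] has size 3, forcing χ ≥ 3, and the coloring below uses 3 colors, so χ(G) = 3.
A valid 3-coloring: color 1: [3, 6, 17, 19, 20]; color 2: [2, 4, 7, 14, 18]; color 3: [5].

χ(G) = 3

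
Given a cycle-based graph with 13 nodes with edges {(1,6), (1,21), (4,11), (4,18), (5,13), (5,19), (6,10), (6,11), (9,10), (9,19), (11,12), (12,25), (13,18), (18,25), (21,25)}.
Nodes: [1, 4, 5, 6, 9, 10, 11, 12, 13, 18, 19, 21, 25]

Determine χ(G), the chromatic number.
χ(G) = 3

Clique number ω(G) = 2 (lower bound: χ ≥ ω).
Odd cycle [11, 4, 18, 13, 5, 19, 9, 10, 6] needs 3 colors (χ ≥ 3).
The coloring below uses 3 colors, so χ(G) = 3.
A valid 3-coloring: color 1: [5, 6, 9, 12, 18, 21]; color 2: [1, 10, 11, 13, 19, 25]; color 3: [4].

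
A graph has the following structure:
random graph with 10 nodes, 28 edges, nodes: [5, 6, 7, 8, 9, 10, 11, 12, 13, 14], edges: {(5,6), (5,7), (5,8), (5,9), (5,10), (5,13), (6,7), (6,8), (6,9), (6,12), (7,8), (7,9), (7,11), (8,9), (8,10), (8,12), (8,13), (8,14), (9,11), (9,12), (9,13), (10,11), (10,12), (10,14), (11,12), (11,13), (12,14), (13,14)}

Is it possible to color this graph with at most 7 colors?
A valid 7-coloring: color 1: [8, 11]; color 2: [9, 14]; color 3: [5, 12]; color 4: [6, 10, 13]; color 5: [7].
(χ(G) = 5 ≤ 7.)

Yes, G is 7-colorable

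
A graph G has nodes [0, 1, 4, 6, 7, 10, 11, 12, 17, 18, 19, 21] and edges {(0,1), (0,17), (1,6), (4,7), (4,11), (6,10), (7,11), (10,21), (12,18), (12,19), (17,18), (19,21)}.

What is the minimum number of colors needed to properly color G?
Clique number ω(G) = 3 (lower bound: χ ≥ ω).
The clique on [4, 7, 11] has size 3, forcing χ ≥ 3, and the coloring below uses 3 colors, so χ(G) = 3.
A valid 3-coloring: color 1: [1, 7, 12, 17, 21]; color 2: [0, 6, 11, 18, 19]; color 3: [4, 10].

χ(G) = 3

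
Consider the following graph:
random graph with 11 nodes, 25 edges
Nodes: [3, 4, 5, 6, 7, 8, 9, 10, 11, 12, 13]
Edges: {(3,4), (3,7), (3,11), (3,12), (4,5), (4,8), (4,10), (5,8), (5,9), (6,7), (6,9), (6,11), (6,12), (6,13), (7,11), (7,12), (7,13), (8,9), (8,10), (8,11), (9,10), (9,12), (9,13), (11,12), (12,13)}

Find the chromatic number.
χ(G) = 4

Clique number ω(G) = 4 (lower bound: χ ≥ ω).
The clique on [3, 7, 11, 12] has size 4, forcing χ ≥ 4, and the coloring below uses 4 colors, so χ(G) = 4.
A valid 4-coloring: color 1: [4, 7, 9]; color 2: [8, 12]; color 3: [3, 5, 6, 10]; color 4: [11, 13].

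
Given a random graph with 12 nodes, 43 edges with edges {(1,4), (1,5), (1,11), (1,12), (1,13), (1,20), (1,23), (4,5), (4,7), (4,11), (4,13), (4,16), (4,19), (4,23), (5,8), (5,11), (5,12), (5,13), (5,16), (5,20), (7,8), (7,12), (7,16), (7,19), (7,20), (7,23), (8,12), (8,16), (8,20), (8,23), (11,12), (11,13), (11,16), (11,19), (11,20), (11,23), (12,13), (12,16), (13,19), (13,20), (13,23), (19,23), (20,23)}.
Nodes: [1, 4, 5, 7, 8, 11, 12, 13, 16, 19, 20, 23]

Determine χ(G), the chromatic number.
χ(G) = 5

Clique number ω(G) = 5 (lower bound: χ ≥ ω).
The clique on [1, 5, 11, 12, 13] has size 5, forcing χ ≥ 5, and the coloring below uses 5 colors, so χ(G) = 5.
A valid 5-coloring: color 1: [7, 11]; color 2: [13, 16]; color 3: [4, 12, 20]; color 4: [5, 23]; color 5: [1, 8, 19].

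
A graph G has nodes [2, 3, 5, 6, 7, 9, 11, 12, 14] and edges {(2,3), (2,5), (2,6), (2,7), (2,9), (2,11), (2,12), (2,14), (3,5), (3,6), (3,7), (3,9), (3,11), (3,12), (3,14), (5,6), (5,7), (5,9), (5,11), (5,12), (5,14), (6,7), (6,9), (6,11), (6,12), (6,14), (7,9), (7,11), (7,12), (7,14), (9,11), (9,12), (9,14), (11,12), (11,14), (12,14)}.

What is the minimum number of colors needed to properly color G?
Clique number ω(G) = 9 (lower bound: χ ≥ ω).
The clique on [2, 3, 5, 6, 7, 9, 11, 12, 14] has size 9, forcing χ ≥ 9, and the coloring below uses 9 colors, so χ(G) = 9.
A valid 9-coloring: color 1: [11]; color 2: [7]; color 3: [2]; color 4: [6]; color 5: [3]; color 6: [14]; color 7: [9]; color 8: [12]; color 9: [5].

χ(G) = 9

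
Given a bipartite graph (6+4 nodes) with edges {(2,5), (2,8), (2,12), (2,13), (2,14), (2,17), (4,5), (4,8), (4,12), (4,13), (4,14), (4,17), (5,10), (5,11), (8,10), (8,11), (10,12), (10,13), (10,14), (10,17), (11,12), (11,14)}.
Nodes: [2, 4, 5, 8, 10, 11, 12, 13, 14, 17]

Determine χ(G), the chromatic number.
Clique number ω(G) = 2 (lower bound: χ ≥ ω).
The graph is bipartite (no odd cycle), so 2 colors suffice: χ(G) = 2.
A valid 2-coloring: color 1: [2, 4, 10, 11]; color 2: [5, 8, 12, 13, 14, 17].

χ(G) = 2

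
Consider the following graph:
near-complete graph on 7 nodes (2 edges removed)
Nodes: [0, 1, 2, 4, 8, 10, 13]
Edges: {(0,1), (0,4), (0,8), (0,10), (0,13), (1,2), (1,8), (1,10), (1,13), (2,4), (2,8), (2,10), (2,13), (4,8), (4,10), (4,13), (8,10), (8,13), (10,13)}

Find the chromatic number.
χ(G) = 5

Clique number ω(G) = 5 (lower bound: χ ≥ ω).
The clique on [0, 1, 8, 10, 13] has size 5, forcing χ ≥ 5, and the coloring below uses 5 colors, so χ(G) = 5.
A valid 5-coloring: color 1: [8]; color 2: [13]; color 3: [10]; color 4: [1, 4]; color 5: [0, 2].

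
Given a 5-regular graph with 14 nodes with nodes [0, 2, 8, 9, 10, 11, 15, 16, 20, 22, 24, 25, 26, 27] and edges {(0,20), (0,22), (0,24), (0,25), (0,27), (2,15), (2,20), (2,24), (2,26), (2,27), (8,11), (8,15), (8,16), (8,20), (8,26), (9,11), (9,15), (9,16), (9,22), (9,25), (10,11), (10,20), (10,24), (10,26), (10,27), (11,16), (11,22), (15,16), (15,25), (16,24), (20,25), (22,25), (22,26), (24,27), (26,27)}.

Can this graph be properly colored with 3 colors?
Odd cycle [15, 25, 22, 11, 16] needs 3 colors (χ ≥ 3).
Vertex 9 is adjacent to every vertex of [11, 15, 16, 22, 25], which already need 3 colors among themselves, so 9 needs a new color (χ ≥ 4).
Hence χ(G) ≥ 4 > 3, so no proper 3-coloring exists.

No, G is not 3-colorable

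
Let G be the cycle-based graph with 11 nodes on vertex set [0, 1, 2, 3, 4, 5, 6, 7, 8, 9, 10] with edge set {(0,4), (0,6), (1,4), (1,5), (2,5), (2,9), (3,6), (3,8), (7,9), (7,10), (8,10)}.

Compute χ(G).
Clique number ω(G) = 2 (lower bound: χ ≥ ω).
Odd cycle [7, 9, 2, 5, 1, 4, 0, 6, 3, 8, 10] needs 3 colors (χ ≥ 3).
The coloring below uses 3 colors, so χ(G) = 3.
A valid 3-coloring: color 1: [0, 1, 2, 7, 8]; color 2: [4, 5, 6, 9, 10]; color 3: [3].

χ(G) = 3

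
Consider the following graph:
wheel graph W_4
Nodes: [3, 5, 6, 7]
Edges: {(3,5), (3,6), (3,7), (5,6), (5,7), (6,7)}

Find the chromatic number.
χ(G) = 4

Clique number ω(G) = 4 (lower bound: χ ≥ ω).
The clique on [3, 5, 6, 7] has size 4, forcing χ ≥ 4, and the coloring below uses 4 colors, so χ(G) = 4.
A valid 4-coloring: color 1: [6]; color 2: [3]; color 3: [7]; color 4: [5].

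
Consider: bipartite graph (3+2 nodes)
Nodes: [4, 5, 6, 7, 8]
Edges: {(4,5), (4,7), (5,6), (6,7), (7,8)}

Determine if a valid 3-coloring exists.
A valid 3-coloring: color 1: [5, 7]; color 2: [4, 6, 8].
(χ(G) = 2 ≤ 3.)

Yes, G is 3-colorable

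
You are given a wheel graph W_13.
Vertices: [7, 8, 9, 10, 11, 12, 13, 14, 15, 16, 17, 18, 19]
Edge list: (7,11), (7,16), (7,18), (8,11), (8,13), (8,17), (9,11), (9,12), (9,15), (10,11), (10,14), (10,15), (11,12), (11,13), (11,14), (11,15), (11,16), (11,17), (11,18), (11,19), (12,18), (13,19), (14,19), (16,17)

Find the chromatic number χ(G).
Clique number ω(G) = 3 (lower bound: χ ≥ ω).
The clique on [7, 11, 16] has size 3, forcing χ ≥ 3, and the coloring below uses 3 colors, so χ(G) = 3.
A valid 3-coloring: color 1: [11]; color 2: [8, 9, 10, 16, 18, 19]; color 3: [7, 12, 13, 14, 15, 17].

χ(G) = 3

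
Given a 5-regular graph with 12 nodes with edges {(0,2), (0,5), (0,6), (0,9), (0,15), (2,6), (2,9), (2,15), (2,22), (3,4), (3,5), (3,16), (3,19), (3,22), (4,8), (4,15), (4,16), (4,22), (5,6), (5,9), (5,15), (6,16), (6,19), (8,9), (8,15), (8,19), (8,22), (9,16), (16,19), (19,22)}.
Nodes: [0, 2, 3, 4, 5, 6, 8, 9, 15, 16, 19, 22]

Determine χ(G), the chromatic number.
Clique number ω(G) = 3 (lower bound: χ ≥ ω).
Suppose a proper 3-coloring c exists. The clique [0, 2, 6] takes 3 distinct colors; by symmetry let c(0) = 1, c(2) = 2, c(6) = 3.
- Vertex 5: neighbors [0, 6] already have colors [1, 3] ⇒ c(5) = 2.
- Vertex 9: neighbors [0, 2] already have colors [1, 2] ⇒ c(9) = 3.
- Vertex 15: neighbors [0, 2] already have colors [1, 2] ⇒ c(15) = 3.
- Vertex 3: neighbors [5] already have colors [2]; try each remaining color.
- Case c(3) = 1:
  - Vertex 4: neighbors [3, 15] already have colors [1, 3] ⇒ c(4) = 2.
  - Vertex 16: neighbors [3, 4, 6] already have colors [1, 2, 3] — all 3 colors blocked. Contradiction.
- Case c(3) = 3:
  - Vertex 22: neighbors [2, 3] already have colors [2, 3] ⇒ c(22) = 1.
  - Vertex 4: neighbors [22, 3] already have colors [1, 3] ⇒ c(4) = 2.
  - Vertex 8: neighbors [22, 4, 9] already have colors [1, 2, 3] — all 3 colors blocked. Contradiction.
Every case ends in a contradiction, so G has no proper 3-coloring (χ ≥ 4).
The coloring below uses 4 colors, so χ(G) = 4.
A valid 4-coloring: color 1: [2, 5, 8, 16]; color 2: [0, 3]; color 3: [6, 9, 15, 22]; color 4: [4, 19].

χ(G) = 4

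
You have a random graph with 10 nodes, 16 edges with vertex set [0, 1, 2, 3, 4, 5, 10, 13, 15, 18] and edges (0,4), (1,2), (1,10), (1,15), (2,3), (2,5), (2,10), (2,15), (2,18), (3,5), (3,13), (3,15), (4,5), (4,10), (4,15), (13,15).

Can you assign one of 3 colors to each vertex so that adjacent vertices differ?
A valid 3-coloring: color 1: [2, 4, 13]; color 2: [0, 5, 10, 15, 18]; color 3: [1, 3].
(χ(G) = 3 ≤ 3.)

Yes, G is 3-colorable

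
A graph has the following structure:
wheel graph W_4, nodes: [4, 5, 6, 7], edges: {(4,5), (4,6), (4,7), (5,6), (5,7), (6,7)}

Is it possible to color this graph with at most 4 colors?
A valid 4-coloring: color 1: [6]; color 2: [5]; color 3: [7]; color 4: [4].
(χ(G) = 4 ≤ 4.)

Yes, G is 4-colorable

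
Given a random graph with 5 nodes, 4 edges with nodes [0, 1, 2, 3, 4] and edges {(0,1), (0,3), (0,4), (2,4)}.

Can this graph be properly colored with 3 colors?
Yes, G is 3-colorable

A valid 3-coloring: color 1: [0, 2]; color 2: [1, 3, 4].
(χ(G) = 2 ≤ 3.)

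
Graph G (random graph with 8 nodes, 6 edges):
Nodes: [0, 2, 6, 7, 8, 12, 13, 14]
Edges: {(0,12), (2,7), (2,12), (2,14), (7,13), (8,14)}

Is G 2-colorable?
Yes, G is 2-colorable

A valid 2-coloring: color 1: [0, 2, 6, 8, 13]; color 2: [7, 12, 14].
(χ(G) = 2 ≤ 2.)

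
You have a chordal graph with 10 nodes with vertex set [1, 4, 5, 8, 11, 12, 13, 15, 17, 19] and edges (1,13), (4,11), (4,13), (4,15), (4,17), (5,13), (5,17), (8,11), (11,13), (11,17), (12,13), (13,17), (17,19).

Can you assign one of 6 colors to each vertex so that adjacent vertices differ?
A valid 6-coloring: color 1: [8, 13, 15, 19]; color 2: [1, 12, 17]; color 3: [4, 5]; color 4: [11].
(χ(G) = 4 ≤ 6.)

Yes, G is 6-colorable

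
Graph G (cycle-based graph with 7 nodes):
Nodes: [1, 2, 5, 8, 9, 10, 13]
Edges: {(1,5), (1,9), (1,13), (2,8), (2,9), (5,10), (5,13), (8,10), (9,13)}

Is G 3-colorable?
Yes, G is 3-colorable

A valid 3-coloring: color 1: [5, 8, 9]; color 2: [2, 10, 13]; color 3: [1].
(χ(G) = 3 ≤ 3.)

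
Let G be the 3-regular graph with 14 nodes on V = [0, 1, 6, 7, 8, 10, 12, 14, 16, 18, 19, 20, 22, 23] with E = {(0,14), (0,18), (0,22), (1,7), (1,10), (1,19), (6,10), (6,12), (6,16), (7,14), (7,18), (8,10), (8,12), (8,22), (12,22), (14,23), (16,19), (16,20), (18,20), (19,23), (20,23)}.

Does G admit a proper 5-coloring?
A valid 5-coloring: color 1: [1, 6, 14, 18, 22]; color 2: [0, 7, 10, 12, 16, 23]; color 3: [8, 19, 20].
(χ(G) = 3 ≤ 5.)

Yes, G is 5-colorable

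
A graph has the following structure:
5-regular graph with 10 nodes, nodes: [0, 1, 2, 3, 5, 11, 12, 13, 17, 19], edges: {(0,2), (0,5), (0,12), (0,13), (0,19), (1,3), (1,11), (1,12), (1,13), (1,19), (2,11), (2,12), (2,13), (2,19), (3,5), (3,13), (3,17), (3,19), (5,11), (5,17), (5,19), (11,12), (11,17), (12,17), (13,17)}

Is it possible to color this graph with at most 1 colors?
No, G is not 1-colorable

The clique on vertices [0, 2, 19] has size 3 > 1, so it alone needs 3 colors.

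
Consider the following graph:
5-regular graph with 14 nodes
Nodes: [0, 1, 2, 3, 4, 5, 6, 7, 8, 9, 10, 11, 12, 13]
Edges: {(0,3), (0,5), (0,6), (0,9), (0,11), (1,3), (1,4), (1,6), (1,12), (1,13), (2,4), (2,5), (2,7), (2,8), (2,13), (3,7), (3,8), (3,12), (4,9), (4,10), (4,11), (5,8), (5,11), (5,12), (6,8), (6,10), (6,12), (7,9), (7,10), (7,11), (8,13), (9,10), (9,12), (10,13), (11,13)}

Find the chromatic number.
χ(G) = 3

Clique number ω(G) = 3 (lower bound: χ ≥ ω).
The clique on [0, 5, 11] has size 3, forcing χ ≥ 3, and the coloring below uses 3 colors, so χ(G) = 3.
A valid 3-coloring: color 1: [1, 2, 10, 11]; color 2: [0, 4, 7, 8, 12]; color 3: [3, 5, 6, 9, 13].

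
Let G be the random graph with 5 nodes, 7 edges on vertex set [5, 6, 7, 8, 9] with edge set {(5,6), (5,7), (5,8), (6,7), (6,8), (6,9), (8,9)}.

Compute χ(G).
Clique number ω(G) = 3 (lower bound: χ ≥ ω).
The clique on [6, 8, 9] has size 3, forcing χ ≥ 3, and the coloring below uses 3 colors, so χ(G) = 3.
A valid 3-coloring: color 1: [6]; color 2: [5, 9]; color 3: [7, 8].

χ(G) = 3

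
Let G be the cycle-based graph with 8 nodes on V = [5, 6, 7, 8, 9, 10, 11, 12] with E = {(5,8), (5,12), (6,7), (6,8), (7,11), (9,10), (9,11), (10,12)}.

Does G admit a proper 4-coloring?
Yes, G is 4-colorable

A valid 4-coloring: color 1: [5, 6, 10, 11]; color 2: [7, 8, 9, 12].
(χ(G) = 2 ≤ 4.)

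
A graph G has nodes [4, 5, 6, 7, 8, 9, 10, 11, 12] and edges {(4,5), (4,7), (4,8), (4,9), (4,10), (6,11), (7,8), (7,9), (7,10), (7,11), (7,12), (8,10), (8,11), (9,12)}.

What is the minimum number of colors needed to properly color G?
χ(G) = 4

Clique number ω(G) = 4 (lower bound: χ ≥ ω).
The clique on [4, 7, 8, 10] has size 4, forcing χ ≥ 4, and the coloring below uses 4 colors, so χ(G) = 4.
A valid 4-coloring: color 1: [5, 6, 7]; color 2: [4, 11, 12]; color 3: [8, 9]; color 4: [10].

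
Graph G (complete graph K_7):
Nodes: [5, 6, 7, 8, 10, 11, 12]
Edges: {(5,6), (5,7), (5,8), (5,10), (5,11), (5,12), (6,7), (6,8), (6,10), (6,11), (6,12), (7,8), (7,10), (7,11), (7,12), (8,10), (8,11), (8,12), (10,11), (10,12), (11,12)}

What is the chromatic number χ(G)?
χ(G) = 7

Clique number ω(G) = 7 (lower bound: χ ≥ ω).
The clique on [5, 6, 7, 8, 10, 11, 12] has size 7, forcing χ ≥ 7, and the coloring below uses 7 colors, so χ(G) = 7.
A valid 7-coloring: color 1: [8]; color 2: [12]; color 3: [7]; color 4: [10]; color 5: [11]; color 6: [5]; color 7: [6].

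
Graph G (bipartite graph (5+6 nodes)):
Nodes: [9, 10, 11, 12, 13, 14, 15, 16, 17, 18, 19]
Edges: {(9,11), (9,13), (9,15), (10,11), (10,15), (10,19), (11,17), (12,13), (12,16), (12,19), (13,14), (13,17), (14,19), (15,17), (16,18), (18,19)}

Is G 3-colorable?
A valid 3-coloring: color 1: [11, 13, 15, 16, 19]; color 2: [9, 10, 12, 14, 17, 18].
(χ(G) = 2 ≤ 3.)

Yes, G is 3-colorable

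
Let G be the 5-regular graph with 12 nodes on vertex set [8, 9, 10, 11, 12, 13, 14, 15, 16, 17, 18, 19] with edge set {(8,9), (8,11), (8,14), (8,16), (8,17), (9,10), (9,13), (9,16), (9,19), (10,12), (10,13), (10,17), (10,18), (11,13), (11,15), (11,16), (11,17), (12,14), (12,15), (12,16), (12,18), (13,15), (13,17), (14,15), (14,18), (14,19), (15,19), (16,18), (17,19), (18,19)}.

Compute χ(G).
χ(G) = 4

Clique number ω(G) = 3 (lower bound: χ ≥ ω).
Suppose a proper 3-coloring c exists. The clique [8, 9, 16] takes 3 distinct colors; by symmetry let c(8) = 1, c(9) = 2, c(16) = 3.
- Vertex 11: neighbors [8, 16] already have colors [1, 3] ⇒ c(11) = 2.
- Vertex 17: neighbors [8, 11] already have colors [1, 2] ⇒ c(17) = 3.
- Vertex 10: neighbors [9, 17] already have colors [2, 3] ⇒ c(10) = 1.
- Vertex 13: neighbors [10, 9, 17] already have colors [1, 2, 3] — all 3 colors blocked. Contradiction.
The forced assignments end in a contradiction, so G has no proper 3-coloring (χ ≥ 4).
The coloring below uses 4 colors, so χ(G) = 4.
A valid 4-coloring: color 1: [9, 15, 17, 18]; color 2: [10, 11, 14]; color 3: [8, 12, 13, 19]; color 4: [16].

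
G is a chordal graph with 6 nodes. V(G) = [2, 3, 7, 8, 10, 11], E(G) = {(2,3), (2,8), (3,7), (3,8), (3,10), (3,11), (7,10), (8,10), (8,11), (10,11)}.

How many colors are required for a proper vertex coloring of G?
Clique number ω(G) = 4 (lower bound: χ ≥ ω).
The clique on [3, 8, 10, 11] has size 4, forcing χ ≥ 4, and the coloring below uses 4 colors, so χ(G) = 4.
A valid 4-coloring: color 1: [3]; color 2: [2, 10]; color 3: [7, 8]; color 4: [11].

χ(G) = 4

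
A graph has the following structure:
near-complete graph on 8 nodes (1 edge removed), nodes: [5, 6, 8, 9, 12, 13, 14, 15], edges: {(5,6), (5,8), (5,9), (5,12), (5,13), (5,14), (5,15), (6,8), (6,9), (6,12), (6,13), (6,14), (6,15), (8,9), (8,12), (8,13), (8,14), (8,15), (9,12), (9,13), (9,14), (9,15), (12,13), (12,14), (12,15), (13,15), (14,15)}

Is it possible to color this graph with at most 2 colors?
No, G is not 2-colorable

The clique on vertices [5, 6, 8, 9, 12, 13, 15] has size 7 > 2, so it alone needs 7 colors.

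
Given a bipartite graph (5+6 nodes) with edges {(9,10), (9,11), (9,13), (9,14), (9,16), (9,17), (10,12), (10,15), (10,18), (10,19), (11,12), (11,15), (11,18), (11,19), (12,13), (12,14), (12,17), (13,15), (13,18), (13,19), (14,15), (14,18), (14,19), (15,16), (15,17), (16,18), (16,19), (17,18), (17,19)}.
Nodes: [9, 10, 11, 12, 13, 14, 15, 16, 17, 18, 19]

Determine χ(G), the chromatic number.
Clique number ω(G) = 2 (lower bound: χ ≥ ω).
The graph is bipartite (no odd cycle), so 2 colors suffice: χ(G) = 2.
A valid 2-coloring: color 1: [9, 12, 15, 18, 19]; color 2: [10, 11, 13, 14, 16, 17].

χ(G) = 2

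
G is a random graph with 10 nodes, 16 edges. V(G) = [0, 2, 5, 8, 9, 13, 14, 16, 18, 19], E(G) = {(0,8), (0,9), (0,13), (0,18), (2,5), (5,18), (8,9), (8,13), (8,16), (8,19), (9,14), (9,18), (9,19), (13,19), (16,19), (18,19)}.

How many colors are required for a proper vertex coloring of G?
Clique number ω(G) = 3 (lower bound: χ ≥ ω).
The clique on [0, 8, 9] has size 3, forcing χ ≥ 3, and the coloring below uses 3 colors, so χ(G) = 3.
A valid 3-coloring: color 1: [2, 8, 14, 18]; color 2: [0, 5, 19]; color 3: [9, 13, 16].

χ(G) = 3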